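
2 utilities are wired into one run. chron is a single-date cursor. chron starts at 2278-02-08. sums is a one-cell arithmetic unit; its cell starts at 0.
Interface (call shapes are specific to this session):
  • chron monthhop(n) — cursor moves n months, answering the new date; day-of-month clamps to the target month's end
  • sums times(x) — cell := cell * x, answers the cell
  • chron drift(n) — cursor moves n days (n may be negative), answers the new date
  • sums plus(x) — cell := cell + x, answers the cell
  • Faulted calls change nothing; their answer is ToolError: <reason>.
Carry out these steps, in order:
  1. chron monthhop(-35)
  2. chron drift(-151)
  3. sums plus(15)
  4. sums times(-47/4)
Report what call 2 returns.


Answer: 2274-10-08

Derivation:
% 1. chron monthhop(-35) ~> 2275-03-08
% 2. chron drift(-151) ~> 2274-10-08
% 3. sums plus(15) ~> 15
% 4. sums times(-47/4) ~> -705/4


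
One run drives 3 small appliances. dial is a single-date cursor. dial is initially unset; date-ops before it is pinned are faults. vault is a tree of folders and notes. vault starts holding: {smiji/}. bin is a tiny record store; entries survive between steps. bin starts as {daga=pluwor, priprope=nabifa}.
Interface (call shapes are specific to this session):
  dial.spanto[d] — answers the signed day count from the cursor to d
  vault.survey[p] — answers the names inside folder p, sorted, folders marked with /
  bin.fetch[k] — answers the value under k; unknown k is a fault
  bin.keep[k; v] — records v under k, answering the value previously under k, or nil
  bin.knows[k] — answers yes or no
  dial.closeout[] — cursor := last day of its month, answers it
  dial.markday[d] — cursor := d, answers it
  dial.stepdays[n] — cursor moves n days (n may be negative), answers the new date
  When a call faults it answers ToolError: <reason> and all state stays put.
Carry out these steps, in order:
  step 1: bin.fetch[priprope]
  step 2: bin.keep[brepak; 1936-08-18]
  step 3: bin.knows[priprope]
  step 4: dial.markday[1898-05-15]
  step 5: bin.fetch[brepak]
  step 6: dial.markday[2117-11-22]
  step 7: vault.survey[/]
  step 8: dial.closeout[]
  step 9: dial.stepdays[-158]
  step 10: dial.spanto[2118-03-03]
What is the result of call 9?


→ bin.fetch(priprope)
← nabifa
→ bin.keep(brepak, 1936-08-18)
← nil
→ bin.knows(priprope)
← yes
→ dial.markday(1898-05-15)
← 1898-05-15
→ bin.fetch(brepak)
← 1936-08-18
→ dial.markday(2117-11-22)
← 2117-11-22
→ vault.survey(/)
← [smiji/]
→ dial.closeout()
← 2117-11-30
→ dial.stepdays(-158)
← 2117-06-25
→ dial.spanto(2118-03-03)
← 251

Answer: 2117-06-25


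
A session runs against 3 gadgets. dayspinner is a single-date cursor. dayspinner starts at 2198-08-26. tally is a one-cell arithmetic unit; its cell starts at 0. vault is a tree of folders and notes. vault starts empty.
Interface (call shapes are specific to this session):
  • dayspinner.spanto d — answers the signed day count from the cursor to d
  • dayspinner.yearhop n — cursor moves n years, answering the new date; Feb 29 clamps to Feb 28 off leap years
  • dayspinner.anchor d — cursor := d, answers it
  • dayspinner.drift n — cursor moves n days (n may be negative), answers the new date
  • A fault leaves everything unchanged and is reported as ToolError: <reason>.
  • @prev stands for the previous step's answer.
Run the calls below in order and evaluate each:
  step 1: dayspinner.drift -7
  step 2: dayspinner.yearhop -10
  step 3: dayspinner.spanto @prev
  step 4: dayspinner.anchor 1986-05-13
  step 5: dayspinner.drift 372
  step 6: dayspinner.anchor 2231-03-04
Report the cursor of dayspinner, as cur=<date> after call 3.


I use drift on n→-7, giving 2198-08-19.
Using yearhop on n→-10, and observe 2188-08-19.
Then spanto on d→@prev, and get 0.
I run anchor on d→1986-05-13, and get 1986-05-13.
I use drift on n→372, — result: 1987-05-20.
I call anchor on d→2231-03-04, and see 2231-03-04.

Answer: cur=2188-08-19


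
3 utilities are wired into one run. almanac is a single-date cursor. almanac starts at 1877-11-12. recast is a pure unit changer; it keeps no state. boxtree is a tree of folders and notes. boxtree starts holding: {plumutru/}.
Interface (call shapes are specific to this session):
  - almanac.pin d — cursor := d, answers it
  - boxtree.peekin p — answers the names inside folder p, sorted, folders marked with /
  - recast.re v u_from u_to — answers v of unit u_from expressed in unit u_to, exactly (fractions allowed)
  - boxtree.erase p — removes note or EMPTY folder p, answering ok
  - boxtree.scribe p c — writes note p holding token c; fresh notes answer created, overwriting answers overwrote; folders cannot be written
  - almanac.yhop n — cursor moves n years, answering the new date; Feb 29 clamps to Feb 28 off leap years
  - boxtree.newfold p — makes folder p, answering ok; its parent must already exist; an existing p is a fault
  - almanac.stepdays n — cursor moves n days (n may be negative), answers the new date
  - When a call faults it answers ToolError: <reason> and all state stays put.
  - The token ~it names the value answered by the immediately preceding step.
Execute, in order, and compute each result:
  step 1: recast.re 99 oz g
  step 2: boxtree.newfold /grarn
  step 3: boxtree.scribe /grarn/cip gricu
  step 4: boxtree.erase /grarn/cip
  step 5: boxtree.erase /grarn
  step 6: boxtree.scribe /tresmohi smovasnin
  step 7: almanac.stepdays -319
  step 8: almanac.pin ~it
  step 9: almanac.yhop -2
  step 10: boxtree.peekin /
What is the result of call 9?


Answer: 1874-12-28

Derivation:
-> recast.re(v: 99, u_from: oz, u_to: g)
<- 4490564463/1600000
-> boxtree.newfold(p: /grarn)
<- ok
-> boxtree.scribe(p: /grarn/cip, c: gricu)
<- created
-> boxtree.erase(p: /grarn/cip)
<- ok
-> boxtree.erase(p: /grarn)
<- ok
-> boxtree.scribe(p: /tresmohi, c: smovasnin)
<- created
-> almanac.stepdays(n: -319)
<- 1876-12-28
-> almanac.pin(d: ~it)
<- 1876-12-28
-> almanac.yhop(n: -2)
<- 1874-12-28
-> boxtree.peekin(p: /)
<- [plumutru/, tresmohi]


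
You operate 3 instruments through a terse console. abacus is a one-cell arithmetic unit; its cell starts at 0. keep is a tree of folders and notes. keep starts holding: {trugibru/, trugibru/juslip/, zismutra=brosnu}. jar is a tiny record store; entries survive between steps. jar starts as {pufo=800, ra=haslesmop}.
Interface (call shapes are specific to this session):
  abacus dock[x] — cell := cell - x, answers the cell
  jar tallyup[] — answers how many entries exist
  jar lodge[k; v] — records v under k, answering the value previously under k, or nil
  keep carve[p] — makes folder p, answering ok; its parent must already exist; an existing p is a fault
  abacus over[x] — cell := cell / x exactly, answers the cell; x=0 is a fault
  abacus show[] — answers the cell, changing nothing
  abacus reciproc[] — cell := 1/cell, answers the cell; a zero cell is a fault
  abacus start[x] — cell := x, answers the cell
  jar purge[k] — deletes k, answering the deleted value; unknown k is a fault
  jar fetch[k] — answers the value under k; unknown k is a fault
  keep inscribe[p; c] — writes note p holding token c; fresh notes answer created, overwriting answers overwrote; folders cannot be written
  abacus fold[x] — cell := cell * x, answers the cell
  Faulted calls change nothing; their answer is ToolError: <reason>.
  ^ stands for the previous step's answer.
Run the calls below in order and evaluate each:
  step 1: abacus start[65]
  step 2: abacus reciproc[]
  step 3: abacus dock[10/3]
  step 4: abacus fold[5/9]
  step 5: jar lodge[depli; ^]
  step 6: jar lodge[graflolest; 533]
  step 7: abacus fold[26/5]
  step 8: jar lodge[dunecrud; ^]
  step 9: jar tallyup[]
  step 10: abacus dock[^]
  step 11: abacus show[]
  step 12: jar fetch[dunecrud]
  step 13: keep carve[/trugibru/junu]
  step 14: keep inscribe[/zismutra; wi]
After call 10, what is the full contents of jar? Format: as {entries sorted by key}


→ abacus start(x: 65)
← 65
→ abacus reciproc()
← 1/65
→ abacus dock(x: 10/3)
← -647/195
→ abacus fold(x: 5/9)
← -647/351
→ jar lodge(k: depli, v: ^)
← nil
→ jar lodge(k: graflolest, v: 533)
← nil
→ abacus fold(x: 26/5)
← -1294/135
→ jar lodge(k: dunecrud, v: ^)
← nil
→ jar tallyup()
← 5
→ abacus dock(x: ^)
← -1969/135
→ abacus show()
← -1969/135
→ jar fetch(k: dunecrud)
← -1294/135
→ keep carve(p: /trugibru/junu)
← ok
→ keep inscribe(p: /zismutra, c: wi)
← overwrote

Answer: {depli=-647/351, dunecrud=-1294/135, graflolest=533, pufo=800, ra=haslesmop}


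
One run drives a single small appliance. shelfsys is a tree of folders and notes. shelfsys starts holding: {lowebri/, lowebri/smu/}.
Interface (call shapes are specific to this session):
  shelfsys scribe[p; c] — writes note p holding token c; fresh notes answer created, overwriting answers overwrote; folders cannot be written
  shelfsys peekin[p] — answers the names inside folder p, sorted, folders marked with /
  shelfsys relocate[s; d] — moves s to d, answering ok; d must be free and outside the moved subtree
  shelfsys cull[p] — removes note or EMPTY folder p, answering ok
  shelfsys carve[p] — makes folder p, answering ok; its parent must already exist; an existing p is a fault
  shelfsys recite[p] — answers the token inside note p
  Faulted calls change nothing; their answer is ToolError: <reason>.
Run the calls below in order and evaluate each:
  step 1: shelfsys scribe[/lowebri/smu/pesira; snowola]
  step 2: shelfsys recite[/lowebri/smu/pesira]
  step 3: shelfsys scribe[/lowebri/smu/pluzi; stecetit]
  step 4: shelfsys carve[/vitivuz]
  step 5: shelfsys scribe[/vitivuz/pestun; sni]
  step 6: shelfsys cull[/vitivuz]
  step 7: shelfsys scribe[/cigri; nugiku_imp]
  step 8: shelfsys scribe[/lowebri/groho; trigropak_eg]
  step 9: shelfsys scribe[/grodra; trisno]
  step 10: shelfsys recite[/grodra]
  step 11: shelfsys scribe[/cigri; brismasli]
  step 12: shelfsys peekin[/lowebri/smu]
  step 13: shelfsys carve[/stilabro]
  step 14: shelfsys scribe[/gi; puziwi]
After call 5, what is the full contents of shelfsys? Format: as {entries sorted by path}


==> shelfsys scribe(p: /lowebri/smu/pesira, c: snowola)
<== created
==> shelfsys recite(p: /lowebri/smu/pesira)
<== snowola
==> shelfsys scribe(p: /lowebri/smu/pluzi, c: stecetit)
<== created
==> shelfsys carve(p: /vitivuz)
<== ok
==> shelfsys scribe(p: /vitivuz/pestun, c: sni)
<== created
==> shelfsys cull(p: /vitivuz)
<== ToolError: not empty
==> shelfsys scribe(p: /cigri, c: nugiku_imp)
<== created
==> shelfsys scribe(p: /lowebri/groho, c: trigropak_eg)
<== created
==> shelfsys scribe(p: /grodra, c: trisno)
<== created
==> shelfsys recite(p: /grodra)
<== trisno
==> shelfsys scribe(p: /cigri, c: brismasli)
<== overwrote
==> shelfsys peekin(p: /lowebri/smu)
<== [pesira, pluzi]
==> shelfsys carve(p: /stilabro)
<== ok
==> shelfsys scribe(p: /gi, c: puziwi)
<== created

Answer: {lowebri/, lowebri/smu/, lowebri/smu/pesira=snowola, lowebri/smu/pluzi=stecetit, vitivuz/, vitivuz/pestun=sni}


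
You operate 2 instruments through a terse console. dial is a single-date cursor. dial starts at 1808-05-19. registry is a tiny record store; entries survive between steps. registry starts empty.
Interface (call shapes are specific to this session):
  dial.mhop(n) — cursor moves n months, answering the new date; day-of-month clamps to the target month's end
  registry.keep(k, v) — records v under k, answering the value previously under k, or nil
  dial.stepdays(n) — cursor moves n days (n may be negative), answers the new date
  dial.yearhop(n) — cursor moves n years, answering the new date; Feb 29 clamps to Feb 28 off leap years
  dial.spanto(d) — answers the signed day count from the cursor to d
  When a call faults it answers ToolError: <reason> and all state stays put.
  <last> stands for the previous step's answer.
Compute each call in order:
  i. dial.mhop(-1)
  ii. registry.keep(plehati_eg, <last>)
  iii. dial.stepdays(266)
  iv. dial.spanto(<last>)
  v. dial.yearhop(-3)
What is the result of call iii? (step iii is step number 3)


-- mhop(n: -1) ~> 1808-04-19
-- keep(k: plehati_eg, v: <last>) ~> nil
-- stepdays(n: 266) ~> 1809-01-10
-- spanto(d: <last>) ~> 0
-- yearhop(n: -3) ~> 1806-01-10

Answer: 1809-01-10


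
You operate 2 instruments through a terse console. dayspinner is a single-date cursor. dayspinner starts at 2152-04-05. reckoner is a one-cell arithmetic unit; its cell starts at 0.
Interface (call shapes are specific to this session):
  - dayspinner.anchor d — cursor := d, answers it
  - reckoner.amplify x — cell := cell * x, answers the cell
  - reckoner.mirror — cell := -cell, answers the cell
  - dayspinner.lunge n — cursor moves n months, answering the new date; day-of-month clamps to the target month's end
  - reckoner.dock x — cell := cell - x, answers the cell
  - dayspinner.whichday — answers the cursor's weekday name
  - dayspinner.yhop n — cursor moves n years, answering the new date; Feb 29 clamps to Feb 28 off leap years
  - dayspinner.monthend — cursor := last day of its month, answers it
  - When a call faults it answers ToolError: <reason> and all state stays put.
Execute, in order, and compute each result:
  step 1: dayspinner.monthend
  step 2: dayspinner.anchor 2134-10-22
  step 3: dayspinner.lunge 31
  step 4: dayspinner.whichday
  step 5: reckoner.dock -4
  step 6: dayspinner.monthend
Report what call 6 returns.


// 1. dayspinner.monthend() -> 2152-04-30
// 2. dayspinner.anchor(d→2134-10-22) -> 2134-10-22
// 3. dayspinner.lunge(n→31) -> 2137-05-22
// 4. dayspinner.whichday() -> Wednesday
// 5. reckoner.dock(x→-4) -> 4
// 6. dayspinner.monthend() -> 2137-05-31

Answer: 2137-05-31


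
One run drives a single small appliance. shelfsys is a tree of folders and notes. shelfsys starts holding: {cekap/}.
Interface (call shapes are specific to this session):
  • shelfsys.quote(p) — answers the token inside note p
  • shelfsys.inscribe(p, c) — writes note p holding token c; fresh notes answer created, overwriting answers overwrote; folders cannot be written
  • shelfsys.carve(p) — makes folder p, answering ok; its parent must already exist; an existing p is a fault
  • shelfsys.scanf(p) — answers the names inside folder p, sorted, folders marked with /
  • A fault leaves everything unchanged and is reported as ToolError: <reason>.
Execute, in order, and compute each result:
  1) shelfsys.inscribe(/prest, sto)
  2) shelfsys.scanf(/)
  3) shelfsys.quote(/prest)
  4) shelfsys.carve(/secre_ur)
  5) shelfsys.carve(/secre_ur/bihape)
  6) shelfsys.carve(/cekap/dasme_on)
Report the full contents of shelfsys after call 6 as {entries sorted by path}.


Answer: {cekap/, cekap/dasme_on/, prest=sto, secre_ur/, secre_ur/bihape/}

Derivation:
>>> inscribe p→/prest c→sto
= created
>>> scanf p→/
= [cekap/, prest]
>>> quote p→/prest
= sto
>>> carve p→/secre_ur
= ok
>>> carve p→/secre_ur/bihape
= ok
>>> carve p→/cekap/dasme_on
= ok


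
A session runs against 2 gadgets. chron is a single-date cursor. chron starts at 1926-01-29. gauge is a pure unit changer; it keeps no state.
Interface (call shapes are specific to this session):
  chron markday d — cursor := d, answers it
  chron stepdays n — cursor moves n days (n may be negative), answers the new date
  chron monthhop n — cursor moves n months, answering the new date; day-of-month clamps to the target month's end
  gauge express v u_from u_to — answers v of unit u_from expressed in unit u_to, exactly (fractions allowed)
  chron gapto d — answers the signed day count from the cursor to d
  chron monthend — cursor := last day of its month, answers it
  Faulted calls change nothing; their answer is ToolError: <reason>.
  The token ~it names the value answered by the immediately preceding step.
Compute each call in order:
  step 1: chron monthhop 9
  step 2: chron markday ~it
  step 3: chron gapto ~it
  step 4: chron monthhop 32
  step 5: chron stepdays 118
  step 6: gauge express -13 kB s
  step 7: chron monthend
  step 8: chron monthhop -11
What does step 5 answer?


Answer: 1929-10-25

Derivation:
Calling chron monthhop passing n=9, → 1926-10-29.
Invoking chron markday passing d=~it, — result: 1926-10-29.
I try chron gapto passing d=~it, and observe 0.
I try chron monthhop passing n=32: 1929-06-29.
I invoke chron stepdays passing n=118, and see 1929-10-25.
I try gauge express passing v=-13, u_from=kB, u_to=s, — result: ToolError: incompatible units.
I run chron monthend, yielding 1929-10-31.
Then chron monthhop passing n=-11, → 1928-11-30.


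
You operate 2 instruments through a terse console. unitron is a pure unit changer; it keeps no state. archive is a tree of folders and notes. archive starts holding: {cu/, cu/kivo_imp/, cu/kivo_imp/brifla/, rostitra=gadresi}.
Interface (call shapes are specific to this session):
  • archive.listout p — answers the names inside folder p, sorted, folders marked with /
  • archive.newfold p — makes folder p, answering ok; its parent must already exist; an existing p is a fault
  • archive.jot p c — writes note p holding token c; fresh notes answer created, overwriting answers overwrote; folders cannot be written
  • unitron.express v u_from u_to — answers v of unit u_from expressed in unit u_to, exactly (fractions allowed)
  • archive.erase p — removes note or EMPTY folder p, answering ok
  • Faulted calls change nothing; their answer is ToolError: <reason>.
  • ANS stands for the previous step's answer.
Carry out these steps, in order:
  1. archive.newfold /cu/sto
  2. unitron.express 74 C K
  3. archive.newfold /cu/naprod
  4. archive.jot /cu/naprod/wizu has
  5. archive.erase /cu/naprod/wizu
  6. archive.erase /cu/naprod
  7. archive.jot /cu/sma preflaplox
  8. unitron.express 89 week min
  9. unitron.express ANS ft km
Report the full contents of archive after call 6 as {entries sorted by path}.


Answer: {cu/, cu/kivo_imp/, cu/kivo_imp/brifla/, cu/sto/, rostitra=gadresi}

Derivation:
>>> archive.newfold p: /cu/sto
:: ok
>>> unitron.express v: 74 u_from: C u_to: K
:: 6943/20
>>> archive.newfold p: /cu/naprod
:: ok
>>> archive.jot p: /cu/naprod/wizu c: has
:: created
>>> archive.erase p: /cu/naprod/wizu
:: ok
>>> archive.erase p: /cu/naprod
:: ok
>>> archive.jot p: /cu/sma c: preflaplox
:: created
>>> unitron.express v: 89 u_from: week u_to: min
:: 897120
>>> unitron.express v: ANS u_from: ft u_to: km
:: 4272534/15625


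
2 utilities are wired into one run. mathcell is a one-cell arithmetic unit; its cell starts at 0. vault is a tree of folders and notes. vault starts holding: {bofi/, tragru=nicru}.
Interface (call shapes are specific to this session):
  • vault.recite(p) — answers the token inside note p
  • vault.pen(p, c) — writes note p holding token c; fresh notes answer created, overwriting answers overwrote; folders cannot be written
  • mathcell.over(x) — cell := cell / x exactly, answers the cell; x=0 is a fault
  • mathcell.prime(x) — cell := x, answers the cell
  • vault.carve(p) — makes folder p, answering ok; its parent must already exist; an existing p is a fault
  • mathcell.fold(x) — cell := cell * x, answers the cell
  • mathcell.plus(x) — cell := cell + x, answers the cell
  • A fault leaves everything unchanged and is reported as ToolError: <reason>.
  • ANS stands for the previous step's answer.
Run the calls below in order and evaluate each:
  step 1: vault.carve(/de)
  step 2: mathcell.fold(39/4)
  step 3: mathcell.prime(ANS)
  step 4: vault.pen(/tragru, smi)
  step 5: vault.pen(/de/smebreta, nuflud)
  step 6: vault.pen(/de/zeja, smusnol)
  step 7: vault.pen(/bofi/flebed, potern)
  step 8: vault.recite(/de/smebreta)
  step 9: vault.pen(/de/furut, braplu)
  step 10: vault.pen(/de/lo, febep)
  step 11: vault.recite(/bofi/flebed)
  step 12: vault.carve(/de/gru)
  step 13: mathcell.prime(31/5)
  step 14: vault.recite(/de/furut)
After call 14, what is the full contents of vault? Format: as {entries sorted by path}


Answer: {bofi/, bofi/flebed=potern, de/, de/furut=braplu, de/gru/, de/lo=febep, de/smebreta=nuflud, de/zeja=smusnol, tragru=smi}

Derivation:
// 1. vault.carve(p→/de) ~> ok
// 2. mathcell.fold(x→39/4) ~> 0
// 3. mathcell.prime(x→ANS) ~> 0
// 4. vault.pen(p→/tragru, c→smi) ~> overwrote
// 5. vault.pen(p→/de/smebreta, c→nuflud) ~> created
// 6. vault.pen(p→/de/zeja, c→smusnol) ~> created
// 7. vault.pen(p→/bofi/flebed, c→potern) ~> created
// 8. vault.recite(p→/de/smebreta) ~> nuflud
// 9. vault.pen(p→/de/furut, c→braplu) ~> created
// 10. vault.pen(p→/de/lo, c→febep) ~> created
// 11. vault.recite(p→/bofi/flebed) ~> potern
// 12. vault.carve(p→/de/gru) ~> ok
// 13. mathcell.prime(x→31/5) ~> 31/5
// 14. vault.recite(p→/de/furut) ~> braplu


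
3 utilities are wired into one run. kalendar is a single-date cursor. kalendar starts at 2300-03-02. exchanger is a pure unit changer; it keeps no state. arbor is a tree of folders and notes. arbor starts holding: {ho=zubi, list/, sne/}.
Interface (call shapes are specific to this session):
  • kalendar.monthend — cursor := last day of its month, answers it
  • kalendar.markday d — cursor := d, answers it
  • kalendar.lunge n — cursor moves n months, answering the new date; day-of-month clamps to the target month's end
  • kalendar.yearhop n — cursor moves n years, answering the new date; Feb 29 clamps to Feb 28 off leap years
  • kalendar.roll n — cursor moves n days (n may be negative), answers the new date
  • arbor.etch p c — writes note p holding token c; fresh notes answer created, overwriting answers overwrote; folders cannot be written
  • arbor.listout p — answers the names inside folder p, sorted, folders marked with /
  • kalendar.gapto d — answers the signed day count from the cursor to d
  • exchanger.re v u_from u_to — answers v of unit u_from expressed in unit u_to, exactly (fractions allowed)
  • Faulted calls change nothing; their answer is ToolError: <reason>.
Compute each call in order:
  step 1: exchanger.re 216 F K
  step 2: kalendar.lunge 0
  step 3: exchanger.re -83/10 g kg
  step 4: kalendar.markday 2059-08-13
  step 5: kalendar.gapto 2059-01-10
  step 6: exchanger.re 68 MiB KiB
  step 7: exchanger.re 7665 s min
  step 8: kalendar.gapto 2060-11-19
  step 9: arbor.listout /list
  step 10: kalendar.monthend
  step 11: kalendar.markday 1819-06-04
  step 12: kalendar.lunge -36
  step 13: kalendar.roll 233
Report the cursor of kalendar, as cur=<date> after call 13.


Answer: cur=1817-01-23

Derivation:
CALL re[v: 216; u_from: F; u_to: K]
RET  67567/180
CALL lunge[n: 0]
RET  2300-03-02
CALL re[v: -83/10; u_from: g; u_to: kg]
RET  -83/10000
CALL markday[d: 2059-08-13]
RET  2059-08-13
CALL gapto[d: 2059-01-10]
RET  -215
CALL re[v: 68; u_from: MiB; u_to: KiB]
RET  69632
CALL re[v: 7665; u_from: s; u_to: min]
RET  511/4
CALL gapto[d: 2060-11-19]
RET  464
CALL listout[p: /list]
RET  []
CALL monthend[]
RET  2059-08-31
CALL markday[d: 1819-06-04]
RET  1819-06-04
CALL lunge[n: -36]
RET  1816-06-04
CALL roll[n: 233]
RET  1817-01-23


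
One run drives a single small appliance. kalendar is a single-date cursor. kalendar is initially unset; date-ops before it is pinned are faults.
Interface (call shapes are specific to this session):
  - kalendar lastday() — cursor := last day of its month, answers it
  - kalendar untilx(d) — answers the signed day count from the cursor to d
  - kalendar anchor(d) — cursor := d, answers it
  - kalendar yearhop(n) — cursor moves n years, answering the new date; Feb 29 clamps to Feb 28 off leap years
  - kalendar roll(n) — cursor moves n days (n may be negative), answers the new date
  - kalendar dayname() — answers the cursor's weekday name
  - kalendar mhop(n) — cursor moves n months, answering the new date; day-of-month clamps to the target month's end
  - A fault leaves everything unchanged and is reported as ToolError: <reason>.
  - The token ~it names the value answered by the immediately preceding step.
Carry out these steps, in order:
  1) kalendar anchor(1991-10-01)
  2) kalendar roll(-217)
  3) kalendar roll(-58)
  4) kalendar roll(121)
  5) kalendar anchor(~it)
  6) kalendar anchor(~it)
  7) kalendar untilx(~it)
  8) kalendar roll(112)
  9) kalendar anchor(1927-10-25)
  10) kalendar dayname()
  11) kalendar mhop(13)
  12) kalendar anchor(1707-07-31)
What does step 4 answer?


Answer: 1991-04-30

Derivation:
CALL kalendar anchor[d: 1991-10-01]
RET  1991-10-01
CALL kalendar roll[n: -217]
RET  1991-02-26
CALL kalendar roll[n: -58]
RET  1990-12-30
CALL kalendar roll[n: 121]
RET  1991-04-30
CALL kalendar anchor[d: ~it]
RET  1991-04-30
CALL kalendar anchor[d: ~it]
RET  1991-04-30
CALL kalendar untilx[d: ~it]
RET  0
CALL kalendar roll[n: 112]
RET  1991-08-20
CALL kalendar anchor[d: 1927-10-25]
RET  1927-10-25
CALL kalendar dayname[]
RET  Tuesday
CALL kalendar mhop[n: 13]
RET  1928-11-25
CALL kalendar anchor[d: 1707-07-31]
RET  1707-07-31


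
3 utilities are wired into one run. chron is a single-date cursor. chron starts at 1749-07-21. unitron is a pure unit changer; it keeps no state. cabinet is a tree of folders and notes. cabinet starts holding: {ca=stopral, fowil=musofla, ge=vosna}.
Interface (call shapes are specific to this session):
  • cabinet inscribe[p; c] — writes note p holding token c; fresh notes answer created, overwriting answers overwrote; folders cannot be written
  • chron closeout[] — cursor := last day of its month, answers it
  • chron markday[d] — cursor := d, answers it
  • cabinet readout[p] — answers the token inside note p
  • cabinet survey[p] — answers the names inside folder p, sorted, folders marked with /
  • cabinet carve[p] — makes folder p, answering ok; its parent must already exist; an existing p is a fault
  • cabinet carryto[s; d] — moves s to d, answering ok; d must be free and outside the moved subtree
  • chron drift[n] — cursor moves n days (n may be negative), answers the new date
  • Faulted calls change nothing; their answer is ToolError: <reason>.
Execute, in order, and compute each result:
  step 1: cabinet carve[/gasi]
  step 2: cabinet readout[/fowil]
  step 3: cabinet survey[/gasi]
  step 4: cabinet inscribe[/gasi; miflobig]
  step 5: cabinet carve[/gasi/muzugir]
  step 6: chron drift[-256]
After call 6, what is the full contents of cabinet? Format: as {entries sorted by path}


-- 1. cabinet carve(p→/gasi) : ok
-- 2. cabinet readout(p→/fowil) : musofla
-- 3. cabinet survey(p→/gasi) : []
-- 4. cabinet inscribe(p→/gasi, c→miflobig) : ToolError: is a directory
-- 5. cabinet carve(p→/gasi/muzugir) : ok
-- 6. chron drift(n→-256) : 1748-11-07

Answer: {ca=stopral, fowil=musofla, gasi/, gasi/muzugir/, ge=vosna}


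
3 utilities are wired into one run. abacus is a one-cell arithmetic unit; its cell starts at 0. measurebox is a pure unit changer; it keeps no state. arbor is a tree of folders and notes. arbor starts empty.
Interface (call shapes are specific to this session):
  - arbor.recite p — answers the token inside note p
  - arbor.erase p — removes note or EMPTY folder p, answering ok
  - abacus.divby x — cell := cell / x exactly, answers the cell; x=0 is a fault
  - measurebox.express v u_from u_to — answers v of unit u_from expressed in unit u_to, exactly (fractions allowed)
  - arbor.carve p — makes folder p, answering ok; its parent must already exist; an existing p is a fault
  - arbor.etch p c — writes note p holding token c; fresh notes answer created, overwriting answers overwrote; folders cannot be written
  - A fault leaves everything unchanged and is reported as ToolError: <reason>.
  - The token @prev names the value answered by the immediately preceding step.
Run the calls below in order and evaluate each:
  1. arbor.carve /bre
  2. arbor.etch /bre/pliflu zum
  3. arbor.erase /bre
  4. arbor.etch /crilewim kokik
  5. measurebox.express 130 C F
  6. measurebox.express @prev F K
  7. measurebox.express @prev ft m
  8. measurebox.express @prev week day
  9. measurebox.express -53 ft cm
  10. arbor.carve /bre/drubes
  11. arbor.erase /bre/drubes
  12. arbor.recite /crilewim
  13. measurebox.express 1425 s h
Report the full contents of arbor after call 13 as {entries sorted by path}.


Answer: {bre/, bre/pliflu=zum, crilewim=kokik}

Derivation:
// arbor.carve(p: /bre) -> ok
// arbor.etch(p: /bre/pliflu, c: zum) -> created
// arbor.erase(p: /bre) -> ToolError: not empty
// arbor.etch(p: /crilewim, c: kokik) -> created
// measurebox.express(v: 130, u_from: C, u_to: F) -> 266
// measurebox.express(v: @prev, u_from: F, u_to: K) -> 8063/20
// measurebox.express(v: @prev, u_from: ft, u_to: m) -> 3072003/25000
// measurebox.express(v: @prev, u_from: week, u_to: day) -> 21504021/25000
// measurebox.express(v: -53, u_from: ft, u_to: cm) -> -40386/25
// arbor.carve(p: /bre/drubes) -> ok
// arbor.erase(p: /bre/drubes) -> ok
// arbor.recite(p: /crilewim) -> kokik
// measurebox.express(v: 1425, u_from: s, u_to: h) -> 19/48


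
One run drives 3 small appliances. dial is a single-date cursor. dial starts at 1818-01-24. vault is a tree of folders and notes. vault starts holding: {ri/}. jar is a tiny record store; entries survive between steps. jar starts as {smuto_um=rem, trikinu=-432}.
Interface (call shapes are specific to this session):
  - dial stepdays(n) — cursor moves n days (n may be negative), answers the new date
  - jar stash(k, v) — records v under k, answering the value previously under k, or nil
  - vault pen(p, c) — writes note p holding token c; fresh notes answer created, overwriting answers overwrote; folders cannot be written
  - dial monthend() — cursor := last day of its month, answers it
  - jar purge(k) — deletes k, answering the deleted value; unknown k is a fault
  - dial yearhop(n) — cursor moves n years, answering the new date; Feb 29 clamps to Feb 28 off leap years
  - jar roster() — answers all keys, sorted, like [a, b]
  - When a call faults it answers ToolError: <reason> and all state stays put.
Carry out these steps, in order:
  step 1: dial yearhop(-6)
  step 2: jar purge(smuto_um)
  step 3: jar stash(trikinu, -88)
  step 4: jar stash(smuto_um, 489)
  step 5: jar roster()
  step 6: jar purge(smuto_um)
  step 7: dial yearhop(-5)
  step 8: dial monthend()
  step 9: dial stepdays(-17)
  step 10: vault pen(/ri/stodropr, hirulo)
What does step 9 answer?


Step: dial yearhop[n=-6]
Result: 1812-01-24
Step: jar purge[k=smuto_um]
Result: rem
Step: jar stash[k=trikinu; v=-88]
Result: -432
Step: jar stash[k=smuto_um; v=489]
Result: nil
Step: jar roster[]
Result: [smuto_um, trikinu]
Step: jar purge[k=smuto_um]
Result: 489
Step: dial yearhop[n=-5]
Result: 1807-01-24
Step: dial monthend[]
Result: 1807-01-31
Step: dial stepdays[n=-17]
Result: 1807-01-14
Step: vault pen[p=/ri/stodropr; c=hirulo]
Result: created

Answer: 1807-01-14


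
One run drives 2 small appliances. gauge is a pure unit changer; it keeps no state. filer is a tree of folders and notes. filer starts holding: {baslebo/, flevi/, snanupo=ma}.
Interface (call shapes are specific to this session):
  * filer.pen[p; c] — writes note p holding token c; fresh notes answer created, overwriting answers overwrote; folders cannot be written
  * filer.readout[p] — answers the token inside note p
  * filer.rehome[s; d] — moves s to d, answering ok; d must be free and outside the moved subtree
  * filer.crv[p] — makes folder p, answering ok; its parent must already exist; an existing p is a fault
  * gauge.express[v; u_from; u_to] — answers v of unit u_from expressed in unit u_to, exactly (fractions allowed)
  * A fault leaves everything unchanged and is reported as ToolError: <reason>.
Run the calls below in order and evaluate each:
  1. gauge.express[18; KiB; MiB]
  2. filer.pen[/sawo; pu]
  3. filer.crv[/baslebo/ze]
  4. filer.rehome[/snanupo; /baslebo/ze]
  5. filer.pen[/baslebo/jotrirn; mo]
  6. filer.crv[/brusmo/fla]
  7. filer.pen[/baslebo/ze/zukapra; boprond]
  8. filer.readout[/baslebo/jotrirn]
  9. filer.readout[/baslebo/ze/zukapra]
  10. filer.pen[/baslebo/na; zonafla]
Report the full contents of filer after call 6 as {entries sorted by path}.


Step: gauge.express[18; KiB; MiB]
Result: 9/512
Step: filer.pen[/sawo; pu]
Result: created
Step: filer.crv[/baslebo/ze]
Result: ok
Step: filer.rehome[/snanupo; /baslebo/ze]
Result: ToolError: exists
Step: filer.pen[/baslebo/jotrirn; mo]
Result: created
Step: filer.crv[/brusmo/fla]
Result: ToolError: no parent
Step: filer.pen[/baslebo/ze/zukapra; boprond]
Result: created
Step: filer.readout[/baslebo/jotrirn]
Result: mo
Step: filer.readout[/baslebo/ze/zukapra]
Result: boprond
Step: filer.pen[/baslebo/na; zonafla]
Result: created

Answer: {baslebo/, baslebo/jotrirn=mo, baslebo/ze/, flevi/, sawo=pu, snanupo=ma}


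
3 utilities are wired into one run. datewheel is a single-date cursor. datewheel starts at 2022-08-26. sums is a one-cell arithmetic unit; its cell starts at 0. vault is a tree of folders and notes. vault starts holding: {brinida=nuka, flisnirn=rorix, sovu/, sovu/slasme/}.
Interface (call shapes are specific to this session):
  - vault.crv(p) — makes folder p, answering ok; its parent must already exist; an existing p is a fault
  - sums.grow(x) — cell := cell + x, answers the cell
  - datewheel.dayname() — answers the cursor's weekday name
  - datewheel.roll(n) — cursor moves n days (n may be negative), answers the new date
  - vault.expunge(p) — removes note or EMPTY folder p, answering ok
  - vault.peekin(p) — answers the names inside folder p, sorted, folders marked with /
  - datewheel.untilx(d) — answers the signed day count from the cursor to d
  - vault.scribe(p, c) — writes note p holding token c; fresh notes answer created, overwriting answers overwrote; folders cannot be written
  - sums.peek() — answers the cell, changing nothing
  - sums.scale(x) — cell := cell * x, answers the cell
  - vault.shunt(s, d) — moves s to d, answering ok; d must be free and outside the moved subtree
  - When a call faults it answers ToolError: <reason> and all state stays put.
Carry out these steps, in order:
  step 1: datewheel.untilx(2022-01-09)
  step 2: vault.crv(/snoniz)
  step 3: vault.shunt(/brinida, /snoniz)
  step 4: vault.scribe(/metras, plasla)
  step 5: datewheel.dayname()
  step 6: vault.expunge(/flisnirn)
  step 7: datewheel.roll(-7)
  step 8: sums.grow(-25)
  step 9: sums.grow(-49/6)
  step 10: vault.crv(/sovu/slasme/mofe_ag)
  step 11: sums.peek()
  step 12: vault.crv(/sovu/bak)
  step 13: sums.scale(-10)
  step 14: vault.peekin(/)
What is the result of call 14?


$ datewheel.untilx d: 2022-01-09
  -229
$ vault.crv p: /snoniz
  ok
$ vault.shunt s: /brinida d: /snoniz
  ToolError: exists
$ vault.scribe p: /metras c: plasla
  created
$ datewheel.dayname
  Friday
$ vault.expunge p: /flisnirn
  ok
$ datewheel.roll n: -7
  2022-08-19
$ sums.grow x: -25
  -25
$ sums.grow x: -49/6
  -199/6
$ vault.crv p: /sovu/slasme/mofe_ag
  ok
$ sums.peek
  -199/6
$ vault.crv p: /sovu/bak
  ok
$ sums.scale x: -10
  995/3
$ vault.peekin p: /
  [brinida, metras, snoniz/, sovu/]

Answer: [brinida, metras, snoniz/, sovu/]


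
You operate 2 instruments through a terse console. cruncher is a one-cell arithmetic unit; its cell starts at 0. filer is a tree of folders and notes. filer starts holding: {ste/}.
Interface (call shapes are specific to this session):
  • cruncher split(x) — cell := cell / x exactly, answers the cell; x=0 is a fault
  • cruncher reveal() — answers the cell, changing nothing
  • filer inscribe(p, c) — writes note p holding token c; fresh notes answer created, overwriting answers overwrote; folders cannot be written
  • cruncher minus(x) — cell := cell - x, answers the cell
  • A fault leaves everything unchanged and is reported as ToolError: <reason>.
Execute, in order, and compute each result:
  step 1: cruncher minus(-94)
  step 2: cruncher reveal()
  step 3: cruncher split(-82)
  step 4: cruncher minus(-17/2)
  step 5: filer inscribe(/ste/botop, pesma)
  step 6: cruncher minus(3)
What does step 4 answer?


Answer: 603/82

Derivation:
// 1. cruncher minus(x: -94) => 94
// 2. cruncher reveal() => 94
// 3. cruncher split(x: -82) => -47/41
// 4. cruncher minus(x: -17/2) => 603/82
// 5. filer inscribe(p: /ste/botop, c: pesma) => created
// 6. cruncher minus(x: 3) => 357/82


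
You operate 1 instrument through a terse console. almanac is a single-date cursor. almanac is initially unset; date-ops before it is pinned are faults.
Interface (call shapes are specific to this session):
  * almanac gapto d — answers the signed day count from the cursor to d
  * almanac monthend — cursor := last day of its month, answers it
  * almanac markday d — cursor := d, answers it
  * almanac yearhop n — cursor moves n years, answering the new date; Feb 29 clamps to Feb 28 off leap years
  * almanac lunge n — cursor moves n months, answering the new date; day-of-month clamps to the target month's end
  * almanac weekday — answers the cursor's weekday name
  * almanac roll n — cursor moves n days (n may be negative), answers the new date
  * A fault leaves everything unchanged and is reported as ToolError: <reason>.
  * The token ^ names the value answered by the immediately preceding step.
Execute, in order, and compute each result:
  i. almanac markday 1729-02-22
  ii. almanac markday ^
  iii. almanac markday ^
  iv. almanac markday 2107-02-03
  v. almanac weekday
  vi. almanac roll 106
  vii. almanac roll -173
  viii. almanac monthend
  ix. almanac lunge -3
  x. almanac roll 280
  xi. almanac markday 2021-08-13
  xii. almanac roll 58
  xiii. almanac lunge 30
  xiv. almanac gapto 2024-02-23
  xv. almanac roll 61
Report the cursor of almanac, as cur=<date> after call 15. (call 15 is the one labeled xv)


I run almanac markday passing d='1729-02-22', → 1729-02-22.
Next I call almanac markday passing d='^': 1729-02-22.
Then almanac markday passing d='^', and get 1729-02-22.
Using almanac markday passing d='2107-02-03', and see 2107-02-03.
Next I call almanac weekday(), and see Thursday.
Invoking almanac roll passing n='106', and see 2107-05-20.
Invoking almanac roll passing n='-173', giving 2106-11-28.
Calling almanac monthend(), giving 2106-11-30.
Invoking almanac lunge passing n='-3', and get 2106-08-30.
Calling almanac roll passing n='280', and observe 2107-06-06.
Next I call almanac markday passing d='2021-08-13', yielding 2021-08-13.
Calling almanac roll passing n='58', and get 2021-10-10.
Then almanac lunge passing n='30', yielding 2024-04-10.
I call almanac gapto passing d='2024-02-23', giving -47.
Using almanac roll passing n='61', yielding 2024-06-10.

Answer: cur=2024-06-10


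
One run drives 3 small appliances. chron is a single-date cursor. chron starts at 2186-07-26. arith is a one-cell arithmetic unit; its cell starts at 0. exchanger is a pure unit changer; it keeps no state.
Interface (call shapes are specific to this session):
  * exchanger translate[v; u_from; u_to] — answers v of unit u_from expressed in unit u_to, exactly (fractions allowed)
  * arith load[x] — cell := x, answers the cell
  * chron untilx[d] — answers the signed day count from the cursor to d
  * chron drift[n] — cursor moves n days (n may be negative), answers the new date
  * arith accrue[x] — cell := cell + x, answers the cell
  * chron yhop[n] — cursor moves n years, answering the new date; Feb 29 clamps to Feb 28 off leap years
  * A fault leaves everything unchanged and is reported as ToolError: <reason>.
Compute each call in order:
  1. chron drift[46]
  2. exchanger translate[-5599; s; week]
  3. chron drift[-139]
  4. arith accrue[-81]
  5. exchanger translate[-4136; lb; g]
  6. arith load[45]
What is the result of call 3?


% chron drift n='46'
[out] 2186-09-10
% exchanger translate v='-5599' u_from='s' u_to='week'
[out] -5599/604800
% chron drift n='-139'
[out] 2186-04-24
% arith accrue x='-81'
[out] -81
% exchanger translate v='-4136' u_from='lb' u_to='g'
[out] -23450725529/12500
% arith load x='45'
[out] 45

Answer: 2186-04-24


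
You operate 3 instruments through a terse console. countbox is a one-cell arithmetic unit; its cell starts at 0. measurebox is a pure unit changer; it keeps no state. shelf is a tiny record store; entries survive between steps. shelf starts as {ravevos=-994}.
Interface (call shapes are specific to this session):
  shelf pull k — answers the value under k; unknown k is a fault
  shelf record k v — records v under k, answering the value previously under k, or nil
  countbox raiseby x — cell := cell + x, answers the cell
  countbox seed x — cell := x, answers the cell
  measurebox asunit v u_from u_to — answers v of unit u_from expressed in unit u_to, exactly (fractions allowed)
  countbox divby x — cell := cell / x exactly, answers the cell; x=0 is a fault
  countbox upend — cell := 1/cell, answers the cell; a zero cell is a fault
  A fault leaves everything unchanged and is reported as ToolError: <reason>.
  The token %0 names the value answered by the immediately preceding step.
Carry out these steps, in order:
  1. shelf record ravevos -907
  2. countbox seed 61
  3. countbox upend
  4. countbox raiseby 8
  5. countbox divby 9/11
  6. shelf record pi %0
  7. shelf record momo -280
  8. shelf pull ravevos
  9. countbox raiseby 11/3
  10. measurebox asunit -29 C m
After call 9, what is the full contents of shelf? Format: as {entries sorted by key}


I try shelf record on k='ravevos', v='-907', and observe -994.
Next I call countbox seed on x='61', giving 61.
I call countbox upend(), and observe 1/61.
I try countbox raiseby on x='8', and observe 489/61.
Using countbox divby on x='9/11', — result: 1793/183.
I call shelf record on k='pi', v='%0', and get nil.
I try shelf record on k='momo', v='-280', and get nil.
Invoking shelf pull on k='ravevos', which returns -907.
Calling countbox raiseby on x='11/3': 2464/183.
Now I run measurebox asunit on v='-29', u_from='C', u_to='m', and see ToolError: incompatible units.

Answer: {momo=-280, pi=1793/183, ravevos=-907}
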